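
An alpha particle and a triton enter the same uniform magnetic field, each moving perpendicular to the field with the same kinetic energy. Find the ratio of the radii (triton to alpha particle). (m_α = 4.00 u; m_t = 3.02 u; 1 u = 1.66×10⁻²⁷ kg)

r = √(2mK)/(qB) ⇒ at equal K, r ∝ √m/q.
r_{triton}/r_{alpha particle} = 1.74.

ratio ≈ 1.74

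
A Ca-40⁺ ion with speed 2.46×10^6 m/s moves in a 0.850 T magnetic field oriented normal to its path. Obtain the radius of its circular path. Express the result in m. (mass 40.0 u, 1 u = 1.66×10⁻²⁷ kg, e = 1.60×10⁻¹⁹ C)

The magnetic force provides the centripetal force: qvB = mv²/r, so r = mv/(qB).
r = (6.64×10^-26 kg)(2.46×10^6 m/s) / [(1×1.60×10^-19 C)(0.850 T)] = 1.20 m.

r ≈ 1.20 m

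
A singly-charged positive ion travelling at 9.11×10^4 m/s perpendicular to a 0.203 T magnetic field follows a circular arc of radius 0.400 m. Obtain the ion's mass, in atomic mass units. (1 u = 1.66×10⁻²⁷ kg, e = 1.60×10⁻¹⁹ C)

qvB = mv²/r ⇒ m = qBr/v.
m = (1×1.60×10^-19)(0.203)(0.400) / (9.11×10^4) = 1.43×10^-25 kg = 85.9 u.

m ≈ 85.9 u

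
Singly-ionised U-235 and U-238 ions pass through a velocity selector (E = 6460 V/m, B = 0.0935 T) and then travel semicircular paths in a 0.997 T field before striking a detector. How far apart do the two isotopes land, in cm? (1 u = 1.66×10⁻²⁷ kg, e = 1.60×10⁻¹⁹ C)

Both emerge at v = E/B₁ = 6.91×10^4 m/s.
r = mv/(qB₂), so r₁ = 0.16896 m and r₂ = 0.17112 m, giving Δr = 2.16×10^-3 m.
After a semicircle each ion lands a diameter 2r from the entry slit, so the separation is 2Δr = 4.31×10^-3 m.

Δd ≈ 0.431 cm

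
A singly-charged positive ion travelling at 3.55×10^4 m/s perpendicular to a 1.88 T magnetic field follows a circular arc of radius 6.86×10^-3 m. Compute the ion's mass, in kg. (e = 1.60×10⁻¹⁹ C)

qvB = mv²/r ⇒ m = qBr/v.
m = (1×1.60×10^-19)(1.88)(6.86×10^-3) / (3.55×10^4) = 5.81×10^-26 kg.

m ≈ 5.81×10^-26 kg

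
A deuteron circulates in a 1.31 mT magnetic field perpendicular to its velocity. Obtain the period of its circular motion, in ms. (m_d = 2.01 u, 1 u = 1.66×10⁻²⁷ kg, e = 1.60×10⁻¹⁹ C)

The cyclotron period is independent of speed: T = 2πm/(qB).
T = 2π(3.34×10^-27) / [(1×1.60×10^-19)(1.31×10^-3)] = 1.00×10^-4 s.

T ≈ 0.100 ms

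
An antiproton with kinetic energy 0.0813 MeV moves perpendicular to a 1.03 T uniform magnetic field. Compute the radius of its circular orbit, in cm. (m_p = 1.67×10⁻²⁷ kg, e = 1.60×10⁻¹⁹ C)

Convert the energy: K = 0.0813 MeV = 1.30×10^-14 J.
v = √(2K/m) = √(2·1.30×10^-14/1.67×10^-27) = 3.95×10^6 m/s.
r = mv/(qB) = (1.67×10^-27)(3.95×10^6) / [(1×1.60×10^-19)(1.03)] = 0.0400 m.

r ≈ 4.00 cm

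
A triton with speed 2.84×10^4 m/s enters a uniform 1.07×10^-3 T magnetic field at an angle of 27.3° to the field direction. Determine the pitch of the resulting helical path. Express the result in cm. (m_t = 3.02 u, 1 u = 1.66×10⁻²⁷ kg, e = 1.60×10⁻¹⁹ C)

pitch ≈ 464 cm

The velocity component along B is v∥ = v cos27.3° = 2.52×10^4 m/s.
The cyclotron period T = 2πm/(qB) = 1.84×10^-4 s is set by m, q, B alone.
Pitch = v∥·T = (2.52×10^4)(1.84×10^-4) = 4.64 m.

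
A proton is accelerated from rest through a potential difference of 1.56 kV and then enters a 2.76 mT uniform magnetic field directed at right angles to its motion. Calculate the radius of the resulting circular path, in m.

r ≈ 2.07 m

The kinetic energy gained is K = qV = (1×1.60×10^-19)(1560) = 2.50×10^-16 J.
v = √(2K/m) = 5.47×10^5 m/s.
r = mv/(qB) = (1.67×10^-27)(5.47×10^5) / [(1×1.60×10^-19)(2.76×10^-3)] = 2.07 m.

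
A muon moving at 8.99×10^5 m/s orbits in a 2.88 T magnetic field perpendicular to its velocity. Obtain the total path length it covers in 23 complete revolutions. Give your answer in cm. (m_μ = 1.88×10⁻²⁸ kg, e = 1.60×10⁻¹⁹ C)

L ≈ 5.30 cm

r = mv/(qB) = 3.67×10^-4 m, so one revolution covers 2πr = 2.30×10^-3 m.
In 23 revolutions: L = 23·2πr = 0.0530 m.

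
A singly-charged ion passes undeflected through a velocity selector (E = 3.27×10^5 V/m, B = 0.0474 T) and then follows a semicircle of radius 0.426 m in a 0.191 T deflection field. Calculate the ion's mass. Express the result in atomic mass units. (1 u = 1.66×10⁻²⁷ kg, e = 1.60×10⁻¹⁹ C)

v = E/B₁ = 6.90×10^6 m/s.
From r = mv/(qB₂), m = qB₂r/v = (1×1.60×10^-19)(0.191)(0.426) / (6.90×10^6) = 1.89×10^-27 kg.
In atomic mass units: m = 1.89×10^-27 / 1.66×10^-27 = 1.14 u.

m ≈ 1.14 u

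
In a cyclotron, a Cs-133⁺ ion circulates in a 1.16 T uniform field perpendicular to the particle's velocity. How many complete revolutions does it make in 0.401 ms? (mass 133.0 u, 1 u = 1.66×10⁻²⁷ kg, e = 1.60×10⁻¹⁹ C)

T = 2πm/(qB) = 2π(2.2078×10^-25) / [(1×1.60×10^-19)(1.16)] = 7.4741×10^-6 s.
N = t/T = 4.01×10^-4 / 7.4741×10^-6 ≈ 53.65, so 53 complete revolutions.

N = 53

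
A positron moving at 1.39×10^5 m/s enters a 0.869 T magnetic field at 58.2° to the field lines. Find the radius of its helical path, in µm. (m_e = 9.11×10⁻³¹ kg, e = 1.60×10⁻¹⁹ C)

r ≈ 0.774 µm

Only the perpendicular component v⊥ = v sin58.2° = 1.18×10^5 m/s is bent by the field.
r = m v⊥ /(qB) = (9.11×10^-31)(1.18×10^5) / [(1×1.60×10^-19)(0.869)] = 7.74×10^-7 m.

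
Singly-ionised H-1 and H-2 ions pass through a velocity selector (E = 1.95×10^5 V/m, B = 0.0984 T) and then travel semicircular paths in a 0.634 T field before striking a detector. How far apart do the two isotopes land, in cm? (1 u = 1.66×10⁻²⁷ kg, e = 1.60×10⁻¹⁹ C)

Δd ≈ 6.49 cm

Both emerge at v = E/B₁ = 1.98×10^6 m/s.
r = mv/(qB₂), so r₁ = 0.0324 m and r₂ = 0.0649 m, giving Δr = 0.0324 m.
After a semicircle each ion lands a diameter 2r from the entry slit, so the separation is 2Δr = 0.0649 m.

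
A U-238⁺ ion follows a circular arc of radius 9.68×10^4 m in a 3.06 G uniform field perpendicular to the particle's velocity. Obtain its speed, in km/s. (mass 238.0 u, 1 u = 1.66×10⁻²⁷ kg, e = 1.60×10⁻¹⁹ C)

From qvB = mv²/r, v = qBr/m.
v = (1×1.60×10^-19)(3.06×10^-4)(9.68×10^4) / (3.95×10^-25) = 1.20×10^7 m/s.

v ≈ 12000 km/s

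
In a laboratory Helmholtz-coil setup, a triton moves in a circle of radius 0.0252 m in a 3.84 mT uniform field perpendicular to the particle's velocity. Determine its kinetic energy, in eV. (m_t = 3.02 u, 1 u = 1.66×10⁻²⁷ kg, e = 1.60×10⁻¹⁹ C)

v = qBr/m = (1×1.60×10^-19)(3.84×10^-3)(0.0252) / (5.01×10^-27) = 3090 m/s.
K = ½mv² = 0.5·(5.01×10^-27)·(3090)² = 2.39×10^-20 J = 0.149 eV.

K ≈ 0.149 eV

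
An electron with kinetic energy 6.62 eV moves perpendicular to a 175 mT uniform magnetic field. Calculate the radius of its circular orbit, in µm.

r ≈ 49.6 µm

Convert the energy: K = 6.62 eV = 1.06×10^-18 J.
v = √(2K/m) = √(2·1.06×10^-18/9.11×10^-31) = 1.52×10^6 m/s.
r = mv/(qB) = (9.11×10^-31)(1.52×10^6) / [(1×1.60×10^-19)(0.175)] = 4.96×10^-5 m.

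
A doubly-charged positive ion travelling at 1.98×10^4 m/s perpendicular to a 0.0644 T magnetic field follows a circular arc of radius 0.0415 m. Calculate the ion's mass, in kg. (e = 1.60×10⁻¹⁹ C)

qvB = mv²/r ⇒ m = qBr/v.
m = (2×1.60×10^-19)(0.0644)(0.0415) / (1.98×10^4) = 4.32×10^-26 kg.

m ≈ 4.32×10^-26 kg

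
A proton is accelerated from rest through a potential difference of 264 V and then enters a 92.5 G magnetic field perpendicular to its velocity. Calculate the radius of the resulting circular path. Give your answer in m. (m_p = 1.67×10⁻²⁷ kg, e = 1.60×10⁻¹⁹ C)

r ≈ 0.254 m

The kinetic energy gained is K = qV = (1×1.60×10^-19)(264) = 4.22×10^-17 J.
v = √(2K/m) = 2.25×10^5 m/s.
r = mv/(qB) = (1.67×10^-27)(2.25×10^5) / [(1×1.60×10^-19)(9.25×10^-3)] = 0.254 m.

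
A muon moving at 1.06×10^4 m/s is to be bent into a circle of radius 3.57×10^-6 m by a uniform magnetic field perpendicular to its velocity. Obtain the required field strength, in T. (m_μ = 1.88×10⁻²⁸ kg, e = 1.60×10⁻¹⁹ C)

qvB = mv²/r gives B = mv/(qr).
B = (1.88×10^-28)(1.06×10^4) / [(1×1.60×10^-19)(3.57×10^-6)] = 3.49 T.

B ≈ 3.49 T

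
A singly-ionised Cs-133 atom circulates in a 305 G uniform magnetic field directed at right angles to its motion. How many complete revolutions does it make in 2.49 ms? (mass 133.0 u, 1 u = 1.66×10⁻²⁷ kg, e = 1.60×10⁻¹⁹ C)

N = 8

T = 2πm/(qB) = 2π(2.2078×10^-25) / [(1×1.60×10^-19)(0.0305)] = 2.8426×10^-4 s.
N = t/T = 2.49×10^-3 / 2.8426×10^-4 ≈ 8.76, so 8 complete revolutions.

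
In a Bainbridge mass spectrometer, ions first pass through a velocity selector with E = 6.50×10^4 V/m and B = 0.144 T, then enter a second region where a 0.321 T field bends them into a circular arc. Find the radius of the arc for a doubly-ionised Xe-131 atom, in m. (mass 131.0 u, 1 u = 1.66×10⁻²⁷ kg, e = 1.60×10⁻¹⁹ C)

The selector passes v = E/B = 6.50×10^4/0.144 = 4.51×10^5 m/s.
In the deflection region, r = mv/(qB₂) = (2.17×10^-25)(4.51×10^5) / [(2×1.60×10^-19)(0.321)] = 0.956 m.

r ≈ 0.956 m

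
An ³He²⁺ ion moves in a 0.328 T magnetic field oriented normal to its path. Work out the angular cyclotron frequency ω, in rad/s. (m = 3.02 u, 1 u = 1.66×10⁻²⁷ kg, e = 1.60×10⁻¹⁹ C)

ω = qB/m = (2×1.60×10^-19)(0.328) / (5.01×10^-27) = 2.09×10^7 rad/s.

ω ≈ 2.09×10^7 rad/s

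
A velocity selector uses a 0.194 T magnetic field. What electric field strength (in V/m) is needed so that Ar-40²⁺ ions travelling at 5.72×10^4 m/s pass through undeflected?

qE = qvB ⇒ E = vB = (5.72×10^4)(0.194) = 1.11×10^4 V/m.

E ≈ 1.11×10^4 V/m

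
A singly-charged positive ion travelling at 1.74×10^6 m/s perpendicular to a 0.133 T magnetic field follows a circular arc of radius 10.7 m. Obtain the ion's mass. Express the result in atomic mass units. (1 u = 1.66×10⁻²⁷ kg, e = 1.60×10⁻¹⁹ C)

qvB = mv²/r ⇒ m = qBr/v.
m = (1×1.60×10^-19)(0.133)(10.7) / (1.74×10^6) = 1.31×10^-25 kg = 78.8 u.

m ≈ 78.8 u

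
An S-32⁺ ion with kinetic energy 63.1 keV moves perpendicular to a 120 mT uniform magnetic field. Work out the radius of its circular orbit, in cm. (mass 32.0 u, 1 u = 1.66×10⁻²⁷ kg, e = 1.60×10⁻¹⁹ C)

Convert the energy: K = 63.1 keV = 1.01×10^-14 J.
v = √(2K/m) = √(2·1.01×10^-14/5.31×10^-26) = 6.17×10^5 m/s.
r = mv/(qB) = (5.31×10^-26)(6.17×10^5) / [(1×1.60×10^-19)(0.120)] = 1.71 m.

r ≈ 171 cm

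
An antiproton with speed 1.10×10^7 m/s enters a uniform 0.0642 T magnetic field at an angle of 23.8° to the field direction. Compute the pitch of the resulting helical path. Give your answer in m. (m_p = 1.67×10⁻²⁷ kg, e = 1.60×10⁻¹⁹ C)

The velocity component along B is v∥ = v cos23.8° = 1.01×10^7 m/s.
The cyclotron period T = 2πm/(qB) = 1.02×10^-6 s is set by m, q, B alone.
Pitch = v∥·T = (1.01×10^7)(1.02×10^-6) = 10.3 m.

pitch ≈ 10.3 m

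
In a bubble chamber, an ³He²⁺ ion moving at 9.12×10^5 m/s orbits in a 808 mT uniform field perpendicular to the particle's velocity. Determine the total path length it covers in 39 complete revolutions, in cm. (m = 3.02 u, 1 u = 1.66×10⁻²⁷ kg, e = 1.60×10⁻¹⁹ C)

r = mv/(qB) = 0.0177 m, so one revolution covers 2πr = 0.111 m.
In 39 revolutions: L = 39·2πr = 4.33 m.

L ≈ 433 cm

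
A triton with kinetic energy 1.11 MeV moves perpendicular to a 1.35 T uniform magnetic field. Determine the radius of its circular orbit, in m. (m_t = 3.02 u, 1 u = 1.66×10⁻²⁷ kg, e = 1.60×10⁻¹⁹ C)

r ≈ 0.195 m

Convert the energy: K = 1.11 MeV = 1.78×10^-13 J.
v = √(2K/m) = √(2·1.78×10^-13/5.01×10^-27) = 8.42×10^6 m/s.
r = mv/(qB) = (5.01×10^-27)(8.42×10^6) / [(1×1.60×10^-19)(1.35)] = 0.195 m.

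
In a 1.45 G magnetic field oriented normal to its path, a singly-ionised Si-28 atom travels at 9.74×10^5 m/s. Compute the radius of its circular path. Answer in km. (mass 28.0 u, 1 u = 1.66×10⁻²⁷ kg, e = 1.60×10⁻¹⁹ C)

r ≈ 1.95 km

The magnetic force provides the centripetal force: qvB = mv²/r, so r = mv/(qB).
r = (4.65×10^-26 kg)(9.74×10^5 m/s) / [(1×1.60×10^-19 C)(1.45×10^-4 T)] = 1950 m.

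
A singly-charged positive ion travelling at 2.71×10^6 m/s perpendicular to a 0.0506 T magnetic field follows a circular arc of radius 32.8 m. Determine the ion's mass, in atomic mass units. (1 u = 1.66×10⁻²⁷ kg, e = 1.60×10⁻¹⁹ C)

m ≈ 59.0 u

qvB = mv²/r ⇒ m = qBr/v.
m = (1×1.60×10^-19)(0.0506)(32.8) / (2.71×10^6) = 9.80×10^-26 kg = 59.0 u.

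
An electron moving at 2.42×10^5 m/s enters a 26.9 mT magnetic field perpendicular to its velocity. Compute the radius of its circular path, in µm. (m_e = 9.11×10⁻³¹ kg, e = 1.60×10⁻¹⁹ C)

The magnetic force provides the centripetal force: qvB = mv²/r, so r = mv/(qB).
r = (9.11×10^-31 kg)(2.42×10^5 m/s) / [(1×1.60×10^-19 C)(0.0269 T)] = 5.12×10^-5 m.

r ≈ 51.2 µm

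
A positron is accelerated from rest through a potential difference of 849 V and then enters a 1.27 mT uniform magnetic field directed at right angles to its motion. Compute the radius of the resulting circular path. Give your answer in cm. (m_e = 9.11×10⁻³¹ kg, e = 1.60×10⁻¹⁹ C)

The kinetic energy gained is K = qV = (1×1.60×10^-19)(849) = 1.36×10^-16 J.
v = √(2K/m) = 1.73×10^7 m/s.
r = mv/(qB) = (9.11×10^-31)(1.73×10^7) / [(1×1.60×10^-19)(1.27×10^-3)] = 0.0774 m.

r ≈ 7.74 cm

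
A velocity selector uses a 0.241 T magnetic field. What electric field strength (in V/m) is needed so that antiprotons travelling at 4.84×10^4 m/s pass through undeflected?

E ≈ 1.17×10^4 V/m

qE = qvB ⇒ E = vB = (4.84×10^4)(0.241) = 1.17×10^4 V/m.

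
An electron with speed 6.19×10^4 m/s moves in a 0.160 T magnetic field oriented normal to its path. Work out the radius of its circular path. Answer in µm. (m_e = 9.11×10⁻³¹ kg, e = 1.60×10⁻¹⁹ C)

The magnetic force provides the centripetal force: qvB = mv²/r, so r = mv/(qB).
r = (9.11×10^-31 kg)(6.19×10^4 m/s) / [(1×1.60×10^-19 C)(0.160 T)] = 2.20×10^-6 m.

r ≈ 2.20 µm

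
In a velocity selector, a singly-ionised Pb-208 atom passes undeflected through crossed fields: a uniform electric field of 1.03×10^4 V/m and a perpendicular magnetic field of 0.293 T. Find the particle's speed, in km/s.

v ≈ 35.2 km/s

For zero net force, qE = qvB, so v = E/B.
v = (1.03×10^4) / (0.293) = 3.52×10^4 m/s.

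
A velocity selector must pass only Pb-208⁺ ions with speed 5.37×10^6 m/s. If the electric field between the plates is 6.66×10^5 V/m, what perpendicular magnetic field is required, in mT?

qE = qvB ⇒ B = E/v = (6.66×10^5) / (5.37×10^6) = 0.124 T.

B ≈ 124 mT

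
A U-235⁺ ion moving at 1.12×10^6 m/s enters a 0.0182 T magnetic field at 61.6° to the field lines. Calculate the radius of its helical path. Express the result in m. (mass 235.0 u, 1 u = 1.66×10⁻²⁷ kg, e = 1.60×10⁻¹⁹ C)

Only the perpendicular component v⊥ = v sin61.6° = 9.85×10^5 m/s is bent by the field.
r = m v⊥ /(qB) = (3.90×10^-25)(9.85×10^5) / [(1×1.60×10^-19)(0.0182)] = 132 m.

r ≈ 132 m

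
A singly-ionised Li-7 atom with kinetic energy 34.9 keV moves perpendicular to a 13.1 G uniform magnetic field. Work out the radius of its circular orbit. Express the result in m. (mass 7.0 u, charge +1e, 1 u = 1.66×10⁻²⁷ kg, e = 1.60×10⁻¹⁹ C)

Convert the energy: K = 34.9 keV = 5.58×10^-15 J.
v = √(2K/m) = √(2·5.58×10^-15/1.16×10^-26) = 9.80×10^5 m/s.
r = mv/(qB) = (1.16×10^-26)(9.80×10^5) / [(1×1.60×10^-19)(1.31×10^-3)] = 54.3 m.

r ≈ 54.3 m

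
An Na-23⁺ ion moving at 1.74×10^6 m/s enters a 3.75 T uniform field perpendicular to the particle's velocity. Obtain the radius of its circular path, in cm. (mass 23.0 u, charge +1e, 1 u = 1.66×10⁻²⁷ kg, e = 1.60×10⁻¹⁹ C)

r ≈ 11.1 cm

The magnetic force provides the centripetal force: qvB = mv²/r, so r = mv/(qB).
r = (3.82×10^-26 kg)(1.74×10^6 m/s) / [(1×1.60×10^-19 C)(3.75 T)] = 0.111 m.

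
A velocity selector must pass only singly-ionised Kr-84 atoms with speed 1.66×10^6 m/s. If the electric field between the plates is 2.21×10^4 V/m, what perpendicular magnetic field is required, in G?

qE = qvB ⇒ B = E/v = (2.21×10^4) / (1.66×10^6) = 0.0133 T.

B ≈ 133 G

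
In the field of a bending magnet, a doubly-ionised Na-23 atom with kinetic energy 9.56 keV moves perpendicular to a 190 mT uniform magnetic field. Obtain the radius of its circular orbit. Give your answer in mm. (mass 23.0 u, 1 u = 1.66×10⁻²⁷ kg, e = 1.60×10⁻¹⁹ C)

r ≈ 178 mm

Convert the energy: K = 9.56 keV = 1.53×10^-15 J.
v = √(2K/m) = √(2·1.53×10^-15/3.82×10^-26) = 2.83×10^5 m/s.
r = mv/(qB) = (3.82×10^-26)(2.83×10^5) / [(2×1.60×10^-19)(0.190)] = 0.178 m.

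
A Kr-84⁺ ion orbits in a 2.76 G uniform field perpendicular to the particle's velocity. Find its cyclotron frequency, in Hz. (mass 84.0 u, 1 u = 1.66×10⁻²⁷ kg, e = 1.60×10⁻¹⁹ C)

f ≈ 50.4 Hz

f = qB/(2πm) = (1×1.60×10^-19)(2.76×10^-4) / [2π(1.39×10^-25)] = 50.4 Hz.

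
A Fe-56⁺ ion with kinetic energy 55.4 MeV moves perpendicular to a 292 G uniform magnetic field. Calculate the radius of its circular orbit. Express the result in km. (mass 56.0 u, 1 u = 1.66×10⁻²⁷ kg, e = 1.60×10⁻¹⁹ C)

r ≈ 0.275 km

Convert the energy: K = 55.4 MeV = 8.86×10^-12 J.
v = √(2K/m) = √(2·8.86×10^-12/9.30×10^-26) = 1.38×10^7 m/s.
r = mv/(qB) = (9.30×10^-26)(1.38×10^7) / [(1×1.60×10^-19)(0.0292)] = 275 m.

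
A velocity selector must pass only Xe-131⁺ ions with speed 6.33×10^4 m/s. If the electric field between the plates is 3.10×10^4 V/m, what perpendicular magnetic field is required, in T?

B ≈ 0.490 T

qE = qvB ⇒ B = E/v = (3.10×10^4) / (6.33×10^4) = 0.490 T.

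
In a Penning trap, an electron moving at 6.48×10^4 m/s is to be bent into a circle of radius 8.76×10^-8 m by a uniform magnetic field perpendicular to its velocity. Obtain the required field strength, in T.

qvB = mv²/r gives B = mv/(qr).
B = (9.11×10^-31)(6.48×10^4) / [(1×1.60×10^-19)(8.76×10^-8)] = 4.21 T.

B ≈ 4.21 T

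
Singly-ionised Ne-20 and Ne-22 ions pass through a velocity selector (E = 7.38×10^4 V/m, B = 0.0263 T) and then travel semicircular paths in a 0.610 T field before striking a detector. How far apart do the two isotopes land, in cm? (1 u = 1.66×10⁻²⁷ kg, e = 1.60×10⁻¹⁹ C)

Δd ≈ 19.1 cm

Both emerge at v = E/B₁ = 2.81×10^6 m/s.
r = mv/(qB₂), so r₁ = 0.95453 m and r₂ = 1.0500 m, giving Δr = 0.0955 m.
After a semicircle each ion lands a diameter 2r from the entry slit, so the separation is 2Δr = 0.191 m.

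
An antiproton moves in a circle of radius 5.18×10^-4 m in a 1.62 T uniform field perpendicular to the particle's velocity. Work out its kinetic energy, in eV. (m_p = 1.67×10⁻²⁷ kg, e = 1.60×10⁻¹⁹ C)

K ≈ 33.7 eV

v = qBr/m = (1×1.60×10^-19)(1.62)(5.18×10^-4) / (1.67×10^-27) = 8.04×10^4 m/s.
K = ½mv² = 0.5·(1.67×10^-27)·(8.04×10^4)² = 5.40×10^-18 J = 33.7 eV.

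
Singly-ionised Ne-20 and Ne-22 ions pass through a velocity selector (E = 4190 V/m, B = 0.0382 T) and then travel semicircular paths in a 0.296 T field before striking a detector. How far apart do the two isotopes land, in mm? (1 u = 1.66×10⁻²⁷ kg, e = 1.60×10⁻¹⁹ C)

Both emerge at v = E/B₁ = 1.10×10^5 m/s.
r = mv/(qB₂), so r₁ = 0.07689 m and r₂ = 0.08458 m, giving Δr = 7.69×10^-3 m.
After a semicircle each ion lands a diameter 2r from the entry slit, so the separation is 2Δr = 0.0154 m.

Δd ≈ 15.4 mm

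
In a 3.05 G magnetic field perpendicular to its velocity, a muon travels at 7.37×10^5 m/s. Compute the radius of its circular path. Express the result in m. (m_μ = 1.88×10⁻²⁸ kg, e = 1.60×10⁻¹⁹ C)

r ≈ 2.84 m

The magnetic force provides the centripetal force: qvB = mv²/r, so r = mv/(qB).
r = (1.88×10^-28 kg)(7.37×10^5 m/s) / [(1×1.60×10^-19 C)(3.05×10^-4 T)] = 2.84 m.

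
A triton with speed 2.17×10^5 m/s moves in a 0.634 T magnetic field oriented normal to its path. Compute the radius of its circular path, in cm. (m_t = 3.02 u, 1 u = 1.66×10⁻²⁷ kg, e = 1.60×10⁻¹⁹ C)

r ≈ 1.07 cm

The magnetic force provides the centripetal force: qvB = mv²/r, so r = mv/(qB).
r = (5.01×10^-27 kg)(2.17×10^5 m/s) / [(1×1.60×10^-19 C)(0.634 T)] = 0.0107 m.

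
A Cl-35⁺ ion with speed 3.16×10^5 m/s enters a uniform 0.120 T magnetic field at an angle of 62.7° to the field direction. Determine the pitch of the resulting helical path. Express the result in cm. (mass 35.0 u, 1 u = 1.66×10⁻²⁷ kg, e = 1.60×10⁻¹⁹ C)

pitch ≈ 276 cm

The velocity component along B is v∥ = v cos62.7° = 1.45×10^5 m/s.
The cyclotron period T = 2πm/(qB) = 1.90×10^-5 s is set by m, q, B alone.
Pitch = v∥·T = (1.45×10^5)(1.90×10^-5) = 2.76 m.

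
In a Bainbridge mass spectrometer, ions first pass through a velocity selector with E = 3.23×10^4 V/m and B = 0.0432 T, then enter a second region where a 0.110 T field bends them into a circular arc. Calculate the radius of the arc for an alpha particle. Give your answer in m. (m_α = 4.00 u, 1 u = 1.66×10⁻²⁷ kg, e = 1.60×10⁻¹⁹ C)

r ≈ 0.141 m

The selector passes v = E/B = 3.23×10^4/0.0432 = 7.48×10^5 m/s.
In the deflection region, r = mv/(qB₂) = (6.64×10^-27)(7.48×10^5) / [(2×1.60×10^-19)(0.110)] = 0.141 m.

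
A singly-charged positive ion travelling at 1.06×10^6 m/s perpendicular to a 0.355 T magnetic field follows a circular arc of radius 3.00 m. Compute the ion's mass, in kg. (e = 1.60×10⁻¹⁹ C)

qvB = mv²/r ⇒ m = qBr/v.
m = (1×1.60×10^-19)(0.355)(3.00) / (1.06×10^6) = 1.61×10^-25 kg.

m ≈ 1.61×10^-25 kg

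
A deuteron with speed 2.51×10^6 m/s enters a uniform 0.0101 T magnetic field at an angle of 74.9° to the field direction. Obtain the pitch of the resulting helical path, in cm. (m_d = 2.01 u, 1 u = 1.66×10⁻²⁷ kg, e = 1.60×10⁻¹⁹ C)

pitch ≈ 848 cm

The velocity component along B is v∥ = v cos74.9° = 6.54×10^5 m/s.
The cyclotron period T = 2πm/(qB) = 1.30×10^-5 s is set by m, q, B alone.
Pitch = v∥·T = (6.54×10^5)(1.30×10^-5) = 8.48 m.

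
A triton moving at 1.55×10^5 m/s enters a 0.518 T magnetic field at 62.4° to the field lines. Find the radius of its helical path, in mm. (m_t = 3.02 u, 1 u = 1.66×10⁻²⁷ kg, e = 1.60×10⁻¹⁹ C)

r ≈ 8.31 mm

Only the perpendicular component v⊥ = v sin62.4° = 1.37×10^5 m/s is bent by the field.
r = m v⊥ /(qB) = (5.01×10^-27)(1.37×10^5) / [(1×1.60×10^-19)(0.518)] = 8.31×10^-3 m.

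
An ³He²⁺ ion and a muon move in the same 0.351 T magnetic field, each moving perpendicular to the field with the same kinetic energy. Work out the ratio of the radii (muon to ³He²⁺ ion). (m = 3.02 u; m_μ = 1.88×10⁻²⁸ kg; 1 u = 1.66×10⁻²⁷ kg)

r = √(2mK)/(qB) ⇒ at equal K, r ∝ √m/q.
r_{muon}/r_{³He²⁺ ion} = 0.387.

ratio ≈ 0.387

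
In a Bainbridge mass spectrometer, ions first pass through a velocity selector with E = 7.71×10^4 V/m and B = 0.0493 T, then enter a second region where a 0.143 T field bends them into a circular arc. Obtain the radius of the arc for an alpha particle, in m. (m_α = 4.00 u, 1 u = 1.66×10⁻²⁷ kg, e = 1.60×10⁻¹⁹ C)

r ≈ 0.227 m

The selector passes v = E/B = 7.71×10^4/0.0493 = 1.56×10^6 m/s.
In the deflection region, r = mv/(qB₂) = (6.64×10^-27)(1.56×10^6) / [(2×1.60×10^-19)(0.143)] = 0.227 m.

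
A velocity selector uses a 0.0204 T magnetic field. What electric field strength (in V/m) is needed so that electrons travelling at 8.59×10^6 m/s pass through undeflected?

E ≈ 1.75×10^5 V/m

qE = qvB ⇒ E = vB = (8.59×10^6)(0.0204) = 1.75×10^5 V/m.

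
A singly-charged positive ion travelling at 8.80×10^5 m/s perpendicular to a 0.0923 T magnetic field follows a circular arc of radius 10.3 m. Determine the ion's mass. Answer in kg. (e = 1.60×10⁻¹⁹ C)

qvB = mv²/r ⇒ m = qBr/v.
m = (1×1.60×10^-19)(0.0923)(10.3) / (8.80×10^5) = 1.73×10^-25 kg.

m ≈ 1.73×10^-25 kg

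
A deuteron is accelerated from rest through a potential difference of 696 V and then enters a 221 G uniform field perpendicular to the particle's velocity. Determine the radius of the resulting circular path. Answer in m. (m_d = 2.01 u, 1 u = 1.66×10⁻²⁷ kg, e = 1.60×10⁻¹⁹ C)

The kinetic energy gained is K = qV = (1×1.60×10^-19)(696) = 1.11×10^-16 J.
v = √(2K/m) = 2.58×10^5 m/s.
r = mv/(qB) = (3.34×10^-27)(2.58×10^5) / [(1×1.60×10^-19)(0.0221)] = 0.244 m.

r ≈ 0.244 m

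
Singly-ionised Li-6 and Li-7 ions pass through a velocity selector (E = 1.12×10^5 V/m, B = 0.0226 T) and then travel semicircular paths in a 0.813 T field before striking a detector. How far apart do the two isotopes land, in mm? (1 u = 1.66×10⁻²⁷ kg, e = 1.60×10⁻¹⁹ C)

Δd ≈ 126 mm

Both emerge at v = E/B₁ = 4.96×10^6 m/s.
r = mv/(qB₂), so r₁ = 0.3795 m and r₂ = 0.4427 m, giving Δr = 0.0632 m.
After a semicircle each ion lands a diameter 2r from the entry slit, so the separation is 2Δr = 0.126 m.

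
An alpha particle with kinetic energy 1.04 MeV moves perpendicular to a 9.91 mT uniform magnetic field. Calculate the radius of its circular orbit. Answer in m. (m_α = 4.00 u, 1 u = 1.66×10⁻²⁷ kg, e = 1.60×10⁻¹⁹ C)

Convert the energy: K = 1.04 MeV = 1.66×10^-13 J.
v = √(2K/m) = √(2·1.66×10^-13/6.64×10^-27) = 7.08×10^6 m/s.
r = mv/(qB) = (6.64×10^-27)(7.08×10^6) / [(2×1.60×10^-19)(9.91×10^-3)] = 14.8 m.

r ≈ 14.8 m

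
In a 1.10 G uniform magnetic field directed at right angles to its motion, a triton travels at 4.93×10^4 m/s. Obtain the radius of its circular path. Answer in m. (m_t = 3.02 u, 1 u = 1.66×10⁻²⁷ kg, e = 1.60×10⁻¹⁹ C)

The magnetic force provides the centripetal force: qvB = mv²/r, so r = mv/(qB).
r = (5.01×10^-27 kg)(4.93×10^4 m/s) / [(1×1.60×10^-19 C)(1.10×10^-4 T)] = 14.0 m.

r ≈ 14.0 m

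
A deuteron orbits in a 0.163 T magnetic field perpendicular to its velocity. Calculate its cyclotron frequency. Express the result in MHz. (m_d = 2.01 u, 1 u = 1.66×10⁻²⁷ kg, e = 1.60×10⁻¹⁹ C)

f = qB/(2πm) = (1×1.60×10^-19)(0.163) / [2π(3.34×10^-27)] = 1.24×10^6 Hz.

f ≈ 1.24 MHz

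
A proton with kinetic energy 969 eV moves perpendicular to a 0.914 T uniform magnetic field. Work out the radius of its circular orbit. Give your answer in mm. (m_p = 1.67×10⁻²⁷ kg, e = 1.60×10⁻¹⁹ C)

Convert the energy: K = 969 eV = 1.55×10^-16 J.
v = √(2K/m) = √(2·1.55×10^-16/1.67×10^-27) = 4.31×10^5 m/s.
r = mv/(qB) = (1.67×10^-27)(4.31×10^5) / [(1×1.60×10^-19)(0.914)] = 4.92×10^-3 m.

r ≈ 4.92 mm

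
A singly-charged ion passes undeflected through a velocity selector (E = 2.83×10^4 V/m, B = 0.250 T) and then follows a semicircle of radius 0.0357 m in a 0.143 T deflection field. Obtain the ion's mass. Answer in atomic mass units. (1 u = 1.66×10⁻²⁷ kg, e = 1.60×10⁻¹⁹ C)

m ≈ 4.35 u

v = E/B₁ = 1.13×10^5 m/s.
From r = mv/(qB₂), m = qB₂r/v = (1×1.60×10^-19)(0.143)(0.0357) / (1.13×10^5) = 7.22×10^-27 kg.
In atomic mass units: m = 7.22×10^-27 / 1.66×10^-27 = 4.35 u.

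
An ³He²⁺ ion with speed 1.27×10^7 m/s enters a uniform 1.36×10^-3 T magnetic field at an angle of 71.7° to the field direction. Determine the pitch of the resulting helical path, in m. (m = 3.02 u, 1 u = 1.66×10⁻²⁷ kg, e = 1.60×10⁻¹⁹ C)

The velocity component along B is v∥ = v cos71.7° = 3.99×10^6 m/s.
The cyclotron period T = 2πm/(qB) = 7.24×10^-5 s is set by m, q, B alone.
Pitch = v∥·T = (3.99×10^6)(7.24×10^-5) = 289 m.

pitch ≈ 289 m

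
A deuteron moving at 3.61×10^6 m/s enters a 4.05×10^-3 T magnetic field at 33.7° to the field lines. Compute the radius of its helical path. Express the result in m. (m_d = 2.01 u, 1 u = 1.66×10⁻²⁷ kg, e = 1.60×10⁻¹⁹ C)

Only the perpendicular component v⊥ = v sin33.7° = 2.00×10^6 m/s is bent by the field.
r = m v⊥ /(qB) = (3.34×10^-27)(2.00×10^6) / [(1×1.60×10^-19)(4.05×10^-3)] = 10.3 m.

r ≈ 10.3 m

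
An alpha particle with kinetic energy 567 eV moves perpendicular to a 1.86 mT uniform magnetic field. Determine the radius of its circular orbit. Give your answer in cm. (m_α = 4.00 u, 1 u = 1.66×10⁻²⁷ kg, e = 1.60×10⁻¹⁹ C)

r ≈ 184 cm

Convert the energy: K = 567 eV = 9.07×10^-17 J.
v = √(2K/m) = √(2·9.07×10^-17/6.64×10^-27) = 1.65×10^5 m/s.
r = mv/(qB) = (6.64×10^-27)(1.65×10^5) / [(2×1.60×10^-19)(1.86×10^-3)] = 1.84 m.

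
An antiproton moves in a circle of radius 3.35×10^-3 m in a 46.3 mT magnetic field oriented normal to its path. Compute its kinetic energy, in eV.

v = qBr/m = (1×1.60×10^-19)(0.0463)(3.35×10^-3) / (1.67×10^-27) = 1.49×10^4 m/s.
K = ½mv² = 0.5·(1.67×10^-27)·(1.49×10^4)² = 1.84×10^-19 J = 1.15 eV.

K ≈ 1.15 eV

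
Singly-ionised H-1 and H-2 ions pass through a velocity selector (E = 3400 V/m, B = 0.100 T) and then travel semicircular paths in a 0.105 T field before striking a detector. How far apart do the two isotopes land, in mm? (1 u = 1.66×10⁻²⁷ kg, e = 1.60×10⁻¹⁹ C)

Δd ≈ 6.72 mm

Both emerge at v = E/B₁ = 3.40×10^4 m/s.
r = mv/(qB₂), so r₁ = 3.36×10^-3 m and r₂ = 6.72×10^-3 m, giving Δr = 3.36×10^-3 m.
After a semicircle each ion lands a diameter 2r from the entry slit, so the separation is 2Δr = 6.72×10^-3 m.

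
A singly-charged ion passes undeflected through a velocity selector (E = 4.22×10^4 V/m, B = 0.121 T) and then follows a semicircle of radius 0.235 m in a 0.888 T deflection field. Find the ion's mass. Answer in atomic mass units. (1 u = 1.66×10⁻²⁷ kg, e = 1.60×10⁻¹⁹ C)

v = E/B₁ = 3.49×10^5 m/s.
From r = mv/(qB₂), m = qB₂r/v = (1×1.60×10^-19)(0.888)(0.235) / (3.49×10^5) = 9.57×10^-26 kg.
In atomic mass units: m = 9.57×10^-26 / 1.66×10^-27 = 57.7 u.

m ≈ 57.7 u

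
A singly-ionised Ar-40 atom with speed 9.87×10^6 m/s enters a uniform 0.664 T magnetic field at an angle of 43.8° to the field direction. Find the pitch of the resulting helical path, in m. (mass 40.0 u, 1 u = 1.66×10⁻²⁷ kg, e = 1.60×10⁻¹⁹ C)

The velocity component along B is v∥ = v cos43.8° = 7.12×10^6 m/s.
The cyclotron period T = 2πm/(qB) = 3.93×10^-6 s is set by m, q, B alone.
Pitch = v∥·T = (7.12×10^6)(3.93×10^-6) = 28.0 m.

pitch ≈ 28.0 m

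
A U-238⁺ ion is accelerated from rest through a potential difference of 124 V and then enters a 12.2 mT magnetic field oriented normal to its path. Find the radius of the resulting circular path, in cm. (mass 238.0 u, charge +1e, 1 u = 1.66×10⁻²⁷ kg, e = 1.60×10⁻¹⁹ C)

The kinetic energy gained is K = qV = (1×1.60×10^-19)(124) = 1.98×10^-17 J.
v = √(2K/m) = 1.00×10^4 m/s.
r = mv/(qB) = (3.95×10^-25)(1.00×10^4) / [(1×1.60×10^-19)(0.0122)] = 2.03 m.

r ≈ 203 cm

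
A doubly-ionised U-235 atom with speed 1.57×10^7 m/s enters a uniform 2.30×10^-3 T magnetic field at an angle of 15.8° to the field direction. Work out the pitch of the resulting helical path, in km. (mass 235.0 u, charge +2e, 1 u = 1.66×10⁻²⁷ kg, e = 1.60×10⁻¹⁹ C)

pitch ≈ 50.3 km

The velocity component along B is v∥ = v cos15.8° = 1.51×10^7 m/s.
The cyclotron period T = 2πm/(qB) = 3.33×10^-3 s is set by m, q, B alone.
Pitch = v∥·T = (1.51×10^7)(3.33×10^-3) = 5.03×10^4 m.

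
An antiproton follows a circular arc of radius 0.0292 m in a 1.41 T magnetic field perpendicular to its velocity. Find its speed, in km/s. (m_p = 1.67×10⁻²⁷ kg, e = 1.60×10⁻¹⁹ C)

From qvB = mv²/r, v = qBr/m.
v = (1×1.60×10^-19)(1.41)(0.0292) / (1.67×10^-27) = 3.94×10^6 m/s.

v ≈ 3940 km/s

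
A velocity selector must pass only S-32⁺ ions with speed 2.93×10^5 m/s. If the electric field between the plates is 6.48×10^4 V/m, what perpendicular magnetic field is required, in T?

B ≈ 0.221 T

qE = qvB ⇒ B = E/v = (6.48×10^4) / (2.93×10^5) = 0.221 T.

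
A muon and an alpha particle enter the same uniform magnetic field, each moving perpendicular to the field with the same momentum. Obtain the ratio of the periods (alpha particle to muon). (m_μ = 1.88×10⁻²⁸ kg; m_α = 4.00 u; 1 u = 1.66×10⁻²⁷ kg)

T = 2πm/(qB) is independent of speed, so T₂/T₁ = (m₂/q₂)/(m₁/q₁).
T_{alpha particle}/T_{muon} = (6.64×10^-27/2e) / (1.88×10^-28/1e) = 17.7.

ratio ≈ 17.7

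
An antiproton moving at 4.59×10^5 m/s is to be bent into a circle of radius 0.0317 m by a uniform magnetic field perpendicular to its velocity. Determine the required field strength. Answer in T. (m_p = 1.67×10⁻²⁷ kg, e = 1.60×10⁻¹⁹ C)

B ≈ 0.151 T

qvB = mv²/r gives B = mv/(qr).
B = (1.67×10^-27)(4.59×10^5) / [(1×1.60×10^-19)(0.0317)] = 0.151 T.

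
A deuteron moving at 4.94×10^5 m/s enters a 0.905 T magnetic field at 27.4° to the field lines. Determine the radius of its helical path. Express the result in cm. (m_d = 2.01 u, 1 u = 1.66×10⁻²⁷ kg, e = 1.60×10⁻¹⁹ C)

Only the perpendicular component v⊥ = v sin27.4° = 2.27×10^5 m/s is bent by the field.
r = m v⊥ /(qB) = (3.34×10^-27)(2.27×10^5) / [(1×1.60×10^-19)(0.905)] = 5.24×10^-3 m.

r ≈ 0.524 cm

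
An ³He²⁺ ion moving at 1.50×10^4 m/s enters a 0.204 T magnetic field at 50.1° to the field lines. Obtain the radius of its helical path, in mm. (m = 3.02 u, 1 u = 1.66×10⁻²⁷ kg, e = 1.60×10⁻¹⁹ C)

r ≈ 0.884 mm

Only the perpendicular component v⊥ = v sin50.1° = 1.15×10^4 m/s is bent by the field.
r = m v⊥ /(qB) = (5.01×10^-27)(1.15×10^4) / [(2×1.60×10^-19)(0.204)] = 8.84×10^-4 m.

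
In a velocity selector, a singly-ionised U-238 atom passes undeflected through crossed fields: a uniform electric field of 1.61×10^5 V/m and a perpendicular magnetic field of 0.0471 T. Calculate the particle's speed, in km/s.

v ≈ 3420 km/s

For zero net force, qE = qvB, so v = E/B.
v = (1.61×10^5) / (0.0471) = 3.42×10^6 m/s.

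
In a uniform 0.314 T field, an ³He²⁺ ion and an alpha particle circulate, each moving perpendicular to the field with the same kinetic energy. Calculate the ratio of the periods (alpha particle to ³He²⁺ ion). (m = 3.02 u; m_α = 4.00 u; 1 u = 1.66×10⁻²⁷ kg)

T = 2πm/(qB) is independent of speed, so T₂/T₁ = (m₂/q₂)/(m₁/q₁).
T_{alpha particle}/T_{³He²⁺ ion} = (6.64×10^-27/2e) / (5.01×10^-27/2e) = 1.32.

ratio ≈ 1.32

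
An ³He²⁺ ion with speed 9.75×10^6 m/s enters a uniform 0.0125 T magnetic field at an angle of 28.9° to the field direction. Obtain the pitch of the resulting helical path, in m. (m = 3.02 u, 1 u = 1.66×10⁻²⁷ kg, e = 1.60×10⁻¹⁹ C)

pitch ≈ 67.2 m

The velocity component along B is v∥ = v cos28.9° = 8.54×10^6 m/s.
The cyclotron period T = 2πm/(qB) = 7.87×10^-6 s is set by m, q, B alone.
Pitch = v∥·T = (8.54×10^6)(7.87×10^-6) = 67.2 m.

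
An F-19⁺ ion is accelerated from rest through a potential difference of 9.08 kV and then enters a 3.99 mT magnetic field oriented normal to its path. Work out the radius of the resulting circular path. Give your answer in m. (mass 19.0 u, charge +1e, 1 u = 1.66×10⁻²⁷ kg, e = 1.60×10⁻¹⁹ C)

r ≈ 15.0 m

The kinetic energy gained is K = qV = (1×1.60×10^-19)(9080) = 1.45×10^-15 J.
v = √(2K/m) = 3.04×10^5 m/s.
r = mv/(qB) = (3.15×10^-26)(3.04×10^5) / [(1×1.60×10^-19)(3.99×10^-3)] = 15.0 m.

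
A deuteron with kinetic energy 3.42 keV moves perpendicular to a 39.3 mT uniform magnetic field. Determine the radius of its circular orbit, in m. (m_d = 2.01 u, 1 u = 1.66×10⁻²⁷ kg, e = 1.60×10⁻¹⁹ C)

r ≈ 0.304 m

Convert the energy: K = 3.42 keV = 5.47×10^-16 J.
v = √(2K/m) = √(2·5.47×10^-16/3.34×10^-27) = 5.73×10^5 m/s.
r = mv/(qB) = (3.34×10^-27)(5.73×10^5) / [(1×1.60×10^-19)(0.0393)] = 0.304 m.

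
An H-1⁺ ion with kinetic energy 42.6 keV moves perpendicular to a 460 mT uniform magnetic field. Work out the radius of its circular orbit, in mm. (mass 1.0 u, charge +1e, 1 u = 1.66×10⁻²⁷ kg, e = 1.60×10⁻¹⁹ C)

r ≈ 64.6 mm

Convert the energy: K = 42.6 keV = 6.82×10^-15 J.
v = √(2K/m) = √(2·6.82×10^-15/1.66×10^-27) = 2.87×10^6 m/s.
r = mv/(qB) = (1.66×10^-27)(2.87×10^6) / [(1×1.60×10^-19)(0.460)] = 0.0646 m.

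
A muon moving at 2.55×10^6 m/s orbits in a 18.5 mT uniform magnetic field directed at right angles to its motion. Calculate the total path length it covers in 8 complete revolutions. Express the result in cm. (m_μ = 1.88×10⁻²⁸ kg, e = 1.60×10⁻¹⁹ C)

L ≈ 814 cm

r = mv/(qB) = 0.162 m, so one revolution covers 2πr = 1.02 m.
In 8 revolutions: L = 8·2πr = 8.14 m.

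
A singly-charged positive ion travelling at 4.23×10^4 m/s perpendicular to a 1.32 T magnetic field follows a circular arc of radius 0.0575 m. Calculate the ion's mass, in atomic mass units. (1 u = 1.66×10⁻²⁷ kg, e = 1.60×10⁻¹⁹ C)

m ≈ 173 u

qvB = mv²/r ⇒ m = qBr/v.
m = (1×1.60×10^-19)(1.32)(0.0575) / (4.23×10^4) = 2.87×10^-25 kg = 173 u.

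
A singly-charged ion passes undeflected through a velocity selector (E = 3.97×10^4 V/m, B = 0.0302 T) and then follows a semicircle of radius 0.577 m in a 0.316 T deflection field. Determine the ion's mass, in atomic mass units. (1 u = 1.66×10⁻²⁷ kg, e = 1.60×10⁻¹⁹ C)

m ≈ 13.4 u

v = E/B₁ = 1.31×10^6 m/s.
From r = mv/(qB₂), m = qB₂r/v = (1×1.60×10^-19)(0.316)(0.577) / (1.31×10^6) = 2.22×10^-26 kg.
In atomic mass units: m = 2.22×10^-26 / 1.66×10^-27 = 13.4 u.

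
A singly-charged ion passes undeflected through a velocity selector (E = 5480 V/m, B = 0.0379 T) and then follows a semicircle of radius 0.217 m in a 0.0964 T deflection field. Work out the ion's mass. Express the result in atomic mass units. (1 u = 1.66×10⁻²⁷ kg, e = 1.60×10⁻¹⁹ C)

m ≈ 13.9 u

v = E/B₁ = 1.45×10^5 m/s.
From r = mv/(qB₂), m = qB₂r/v = (1×1.60×10^-19)(0.0964)(0.217) / (1.45×10^5) = 2.31×10^-26 kg.
In atomic mass units: m = 2.31×10^-26 / 1.66×10^-27 = 13.9 u.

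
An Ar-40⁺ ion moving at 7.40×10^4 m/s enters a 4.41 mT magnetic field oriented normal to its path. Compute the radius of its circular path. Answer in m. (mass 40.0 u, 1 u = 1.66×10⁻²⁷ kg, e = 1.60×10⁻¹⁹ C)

r ≈ 6.96 m

The magnetic force provides the centripetal force: qvB = mv²/r, so r = mv/(qB).
r = (6.64×10^-26 kg)(7.40×10^4 m/s) / [(1×1.60×10^-19 C)(4.41×10^-3 T)] = 6.96 m.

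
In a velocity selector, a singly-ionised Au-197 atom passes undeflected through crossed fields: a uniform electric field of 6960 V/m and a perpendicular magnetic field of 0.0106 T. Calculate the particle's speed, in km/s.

v ≈ 657 km/s

For zero net force, qE = qvB, so v = E/B.
v = (6960) / (0.0106) = 6.57×10^5 m/s.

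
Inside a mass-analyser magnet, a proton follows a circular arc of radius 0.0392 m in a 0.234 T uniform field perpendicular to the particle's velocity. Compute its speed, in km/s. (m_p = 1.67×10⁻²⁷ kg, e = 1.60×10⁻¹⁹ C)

From qvB = mv²/r, v = qBr/m.
v = (1×1.60×10^-19)(0.234)(0.0392) / (1.67×10^-27) = 8.79×10^5 m/s.

v ≈ 879 km/s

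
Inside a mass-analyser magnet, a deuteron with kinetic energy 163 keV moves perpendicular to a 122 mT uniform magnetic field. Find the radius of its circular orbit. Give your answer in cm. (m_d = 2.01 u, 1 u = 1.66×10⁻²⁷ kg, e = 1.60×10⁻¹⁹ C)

Convert the energy: K = 163 keV = 2.61×10^-14 J.
v = √(2K/m) = √(2·2.61×10^-14/3.34×10^-27) = 3.95×10^6 m/s.
r = mv/(qB) = (3.34×10^-27)(3.95×10^6) / [(1×1.60×10^-19)(0.122)] = 0.676 m.

r ≈ 67.6 cm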